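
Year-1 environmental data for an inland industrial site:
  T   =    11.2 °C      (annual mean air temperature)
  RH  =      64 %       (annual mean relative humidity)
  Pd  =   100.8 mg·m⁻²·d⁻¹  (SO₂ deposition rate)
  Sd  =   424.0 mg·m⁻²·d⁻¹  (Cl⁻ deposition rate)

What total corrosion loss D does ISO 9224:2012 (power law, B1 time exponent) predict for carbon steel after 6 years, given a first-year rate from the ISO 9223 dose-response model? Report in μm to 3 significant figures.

carbon steel: temperature factor f = -0.054·(1.2) = -0.0648
  SO₂ term: 1.77·100.8^0.52·exp(0.02·64-0.0648) = 65.69
  Cl⁻ term: 0.102·424.0^0.62·exp(0.033·64+0.04·11.2) = 56.15
  r_corr = 65.69 + 56.15 = 121.8 μm/a
Power-law: D(6) = r_corr · 6^0.523
  D(6) = 121.8 × 6^0.523 = 121.8 × 2.553 = 311 μm

D(6) = 311 μm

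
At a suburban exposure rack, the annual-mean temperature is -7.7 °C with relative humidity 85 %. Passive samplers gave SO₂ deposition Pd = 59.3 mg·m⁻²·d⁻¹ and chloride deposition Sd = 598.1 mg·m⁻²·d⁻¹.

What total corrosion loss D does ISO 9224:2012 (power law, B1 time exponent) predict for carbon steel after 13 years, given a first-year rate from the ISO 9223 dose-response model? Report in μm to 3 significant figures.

carbon steel: f(T) = +0.150·(T−10) [T≤10 °C] = -2.6550
  Pd branch = 1.77·Pd^0.52·e^(0.02·RH+f) = 5.691 μm/a
  Cl⁻ term: 0.102·598.1^0.62·exp(0.033·85+0.04·-7.7) = 65.26
  r_corr = 5.691 + 65.26 = 70.95 μm/a
Power-law: D(13) = r_corr · 13^0.523
  D(13) = 70.95 × 13^0.523 = 70.95 × 3.825 = 271.4 μm

D(13) = 271 μm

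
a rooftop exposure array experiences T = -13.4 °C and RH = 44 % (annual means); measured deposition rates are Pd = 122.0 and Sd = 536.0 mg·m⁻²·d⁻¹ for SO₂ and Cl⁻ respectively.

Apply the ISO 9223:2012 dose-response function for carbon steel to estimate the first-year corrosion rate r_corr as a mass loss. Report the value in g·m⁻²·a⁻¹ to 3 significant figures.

carbon steel: f(T) = +0.150·(T−10) [T≤10 °C] = -3.5100
  sulphur-dioxide contribution → 1.551 μm/a
  chloride contribution → 12.55 μm/a
  total first-year rate 14.1 μm/a
Convert to mass loss: 14.1 μm/a × 7.85 g/cm³ = 110.7 g·m⁻²·a⁻¹

r_corr = 111 g·m⁻²·a⁻¹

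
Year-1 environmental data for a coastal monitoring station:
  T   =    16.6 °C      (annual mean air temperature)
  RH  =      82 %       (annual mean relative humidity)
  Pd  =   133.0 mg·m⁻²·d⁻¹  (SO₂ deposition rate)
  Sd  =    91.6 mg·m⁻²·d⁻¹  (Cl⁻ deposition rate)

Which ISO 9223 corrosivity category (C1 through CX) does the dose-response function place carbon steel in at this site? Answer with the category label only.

C5

carbon steel: temperature factor f = -0.054·(6.6) = -0.3564
  sulphur-dioxide contribution → 81.25 μm/a
  chloride contribution → 48.81 μm/a
  ⇒ r_corr(carbon steel) = 130.1 μm/a
ISO 9223 Table 2 (carbon steel): 80 < 130 ≤ 200 μm/a ⇒ C5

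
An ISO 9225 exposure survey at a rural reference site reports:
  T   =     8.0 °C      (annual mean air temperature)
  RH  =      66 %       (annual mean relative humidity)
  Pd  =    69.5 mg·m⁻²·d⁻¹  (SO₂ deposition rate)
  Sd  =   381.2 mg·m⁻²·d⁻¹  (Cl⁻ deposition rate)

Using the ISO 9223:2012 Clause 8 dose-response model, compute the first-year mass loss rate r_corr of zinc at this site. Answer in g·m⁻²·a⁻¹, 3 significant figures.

r_corr = 23.9 g·m⁻²·a⁻¹

zinc: f(T) = +0.038·(T−10) [T≤10 °C] = -0.0760
  sulphur-dioxide contribution → 1.609 μm/a
  chloride contribution → 1.733 μm/a
  total first-year rate 3.343 μm/a
Convert to mass loss: 3.343 μm/a × 7.14 g/cm³ = 23.87 g·m⁻²·a⁻¹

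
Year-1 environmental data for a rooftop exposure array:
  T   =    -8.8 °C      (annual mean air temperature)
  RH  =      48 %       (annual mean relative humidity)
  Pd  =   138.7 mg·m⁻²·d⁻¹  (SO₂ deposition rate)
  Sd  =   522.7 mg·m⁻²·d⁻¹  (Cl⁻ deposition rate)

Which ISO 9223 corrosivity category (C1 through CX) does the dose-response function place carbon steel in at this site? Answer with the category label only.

carbon steel: T≤10 °C ⇒ hinge +0.150·(-8.8−10) = -2.8200
  sulphur-dioxide contribution → 3.582 μm/a
  chloride contribution → 16.94 μm/a
  total first-year rate 20.52 μm/a
20.5 μm/a falls in (1.3, 25] for carbon steel → category C2

C2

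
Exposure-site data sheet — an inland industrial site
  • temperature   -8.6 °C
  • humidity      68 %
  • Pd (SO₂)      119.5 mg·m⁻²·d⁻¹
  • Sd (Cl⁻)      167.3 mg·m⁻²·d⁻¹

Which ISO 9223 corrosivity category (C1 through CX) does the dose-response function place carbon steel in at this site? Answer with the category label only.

carbon steel: temperature factor f = +0.150·(-18.6) = -2.7900
  sulphur-dioxide contribution → 5.095 μm/a
  chloride contribution → 16.31 μm/a
  total first-year rate 21.4 μm/a
Category bounds: 1.3…25 μm/a bracket r_corr ⇒ C2

C2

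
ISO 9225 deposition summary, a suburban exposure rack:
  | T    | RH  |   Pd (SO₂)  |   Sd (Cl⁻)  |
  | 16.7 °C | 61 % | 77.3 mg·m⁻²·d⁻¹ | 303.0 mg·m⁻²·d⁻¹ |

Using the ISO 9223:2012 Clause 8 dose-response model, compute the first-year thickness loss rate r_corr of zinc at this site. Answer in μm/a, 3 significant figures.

r_corr = 3.96 μm/a

zinc: T>10 °C ⇒ hinge -0.071·(16.7−10) = -0.4757
  Pd branch = 0.0129·Pd^0.44·e^(0.046·RH+f) = 0.8983 μm/a
  Cl⁻ term: 0.0175·303.0^0.57·exp(0.008·61+0.085·16.7) = 3.061
  r_corr = 0.8983 + 3.061 = 3.959 μm/a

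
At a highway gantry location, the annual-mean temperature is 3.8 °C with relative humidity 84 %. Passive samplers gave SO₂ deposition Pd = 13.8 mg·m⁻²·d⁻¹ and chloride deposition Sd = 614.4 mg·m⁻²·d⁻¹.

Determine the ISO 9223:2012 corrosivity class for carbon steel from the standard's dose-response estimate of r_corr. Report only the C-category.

C5

carbon steel: temperature factor f = +0.150·(-6.2) = -0.9300
  Pd branch = 1.77·Pd^0.52·e^(0.02·RH+f) = 14.67 μm/a
  Sd branch = 0.102·Sd^0.62·e^(0.033·RH+0.04·T) = 101.7 μm/a
  sum: 14.67 + 101.7 → r_corr = 116.4 μm/a
Category bounds: 80…200 μm/a bracket r_corr ⇒ C5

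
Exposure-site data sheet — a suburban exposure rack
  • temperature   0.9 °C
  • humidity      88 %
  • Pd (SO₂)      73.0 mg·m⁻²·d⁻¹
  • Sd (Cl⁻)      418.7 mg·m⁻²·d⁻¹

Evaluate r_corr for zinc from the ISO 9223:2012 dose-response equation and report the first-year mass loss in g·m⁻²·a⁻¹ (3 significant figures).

r_corr = 33.2 g·m⁻²·a⁻¹

zinc: temperature factor f = +0.038·(-9.1) = -0.3458
  sulphur-dioxide contribution → 3.454 μm/a
  chloride contribution → 1.193 μm/a
  ⇒ r_corr(zinc) = 4.646 μm/a
Convert to mass loss: 4.646 μm/a × 7.14 g/cm³ = 33.18 g·m⁻²·a⁻¹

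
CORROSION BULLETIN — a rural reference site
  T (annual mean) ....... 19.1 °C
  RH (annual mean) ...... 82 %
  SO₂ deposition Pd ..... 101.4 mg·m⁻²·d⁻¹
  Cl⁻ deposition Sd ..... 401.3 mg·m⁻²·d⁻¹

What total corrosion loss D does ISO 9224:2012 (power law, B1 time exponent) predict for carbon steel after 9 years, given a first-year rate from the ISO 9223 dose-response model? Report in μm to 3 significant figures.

D(9) = 620 μm

carbon steel: T>10 °C ⇒ hinge -0.054·(19.1−10) = -0.4914
  sulphur-dioxide contribution → 61.65 μm/a
  chloride contribution → 134.8 μm/a
  total first-year rate 196.5 μm/a
Power-law: D(9) = r_corr · 9^0.523
  D(9) = 196.5 × 9^0.523 = 196.5 × 3.156 = 620 μm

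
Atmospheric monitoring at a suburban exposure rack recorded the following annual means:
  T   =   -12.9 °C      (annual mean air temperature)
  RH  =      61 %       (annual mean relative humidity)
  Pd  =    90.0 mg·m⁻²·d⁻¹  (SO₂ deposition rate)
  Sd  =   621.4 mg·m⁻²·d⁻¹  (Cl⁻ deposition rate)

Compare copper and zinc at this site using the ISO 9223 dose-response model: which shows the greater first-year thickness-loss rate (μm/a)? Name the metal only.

zinc

copper: f(T) = +0.126·(T−10) [T≤10 °C] = -2.8854
  SO₂ term: 0.0053·90.0^0.26·exp(0.059·61-2.8854) = 0.03486
  Sd branch = 0.01025·Sd^0.27·e^(0.036·RH+0.049·T) = 0.2781 μm/a
  r_corr = 0.03486 + 0.2781 = 0.3129 μm/a
zinc: T≤10 °C ⇒ hinge +0.038·(-12.9−10) = -0.8702
  SO₂ term: 0.0129·90.0^0.44·exp(0.046·61-0.8702) = 0.6474
  Sd branch = 0.0175·Sd^0.57·e^(0.008·RH+0.085·T) = 0.3724 μm/a
  sum: 0.6474 + 0.3724 → r_corr = 1.02 μm/a
Ordering by μm/a: zinc (1.02) > copper (0.313)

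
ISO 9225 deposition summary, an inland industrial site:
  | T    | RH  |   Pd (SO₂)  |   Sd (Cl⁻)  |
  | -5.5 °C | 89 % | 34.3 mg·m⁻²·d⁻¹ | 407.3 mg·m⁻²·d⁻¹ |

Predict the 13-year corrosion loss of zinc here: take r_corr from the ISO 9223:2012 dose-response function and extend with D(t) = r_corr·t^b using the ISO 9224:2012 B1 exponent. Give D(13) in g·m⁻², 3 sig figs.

zinc: T≤10 °C ⇒ hinge +0.038·(-5.5−10) = -0.5890
  sulphur-dioxide contribution → 2.034 μm/a
  chloride contribution → 0.6869 μm/a
  total first-year rate 2.721 μm/a
Long-term exponent b (ISO 9224 Table 2, B1) = 0.813
  D(13) = 2.721 × 13^0.813 = 2.721 × 8.047 = 21.89 μm
  Mass loss = 21.89 μm × 7.14 g/cm³ = 156.3 g·m⁻²

D(13) = 156 g·m⁻²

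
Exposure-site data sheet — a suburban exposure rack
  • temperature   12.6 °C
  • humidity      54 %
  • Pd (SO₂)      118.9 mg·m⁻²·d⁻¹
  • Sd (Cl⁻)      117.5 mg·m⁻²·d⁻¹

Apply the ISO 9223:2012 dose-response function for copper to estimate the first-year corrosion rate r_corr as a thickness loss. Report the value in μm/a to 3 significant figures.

r_corr = 0.842 μm/a

copper: f(T) = -0.080·(T−10) [T>10 °C] = -0.2080
  sulphur-dioxide contribution → 0.3607 μm/a
  chloride contribution → 0.4809 μm/a
  total first-year rate 0.8416 μm/a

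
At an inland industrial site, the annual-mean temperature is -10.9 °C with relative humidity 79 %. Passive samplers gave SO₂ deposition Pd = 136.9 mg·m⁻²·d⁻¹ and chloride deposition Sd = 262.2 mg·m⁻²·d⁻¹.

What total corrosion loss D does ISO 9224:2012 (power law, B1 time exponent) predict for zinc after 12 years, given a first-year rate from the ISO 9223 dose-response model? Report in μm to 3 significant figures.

zinc: temperature factor f = +0.038·(-20.9) = -0.7942
  sulphur-dioxide contribution → 1.923 μm/a
  chloride contribution → 0.3117 μm/a
  ⇒ r_corr(zinc) = 2.234 μm/a
Power-law: D(12) = r_corr · 12^0.813
  D(12) = 2.234 × 12^0.813 = 2.234 × 7.54 = 16.85 μm

D(12) = 16.8 μm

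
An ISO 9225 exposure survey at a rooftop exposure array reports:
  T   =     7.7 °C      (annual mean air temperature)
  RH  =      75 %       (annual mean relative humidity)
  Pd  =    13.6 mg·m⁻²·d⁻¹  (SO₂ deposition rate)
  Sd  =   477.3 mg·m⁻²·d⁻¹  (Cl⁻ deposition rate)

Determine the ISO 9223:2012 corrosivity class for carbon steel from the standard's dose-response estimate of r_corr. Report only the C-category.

carbon steel: f(T) = +0.150·(T−10) [T≤10 °C] = -0.3450
  sulphur-dioxide contribution → 21.83 μm/a
  chloride contribution → 75.53 μm/a
  ⇒ r_corr(carbon steel) = 97.35 μm/a
ISO 9223 Table 2 (carbon steel): 80 < 97.4 ≤ 200 μm/a ⇒ C5

C5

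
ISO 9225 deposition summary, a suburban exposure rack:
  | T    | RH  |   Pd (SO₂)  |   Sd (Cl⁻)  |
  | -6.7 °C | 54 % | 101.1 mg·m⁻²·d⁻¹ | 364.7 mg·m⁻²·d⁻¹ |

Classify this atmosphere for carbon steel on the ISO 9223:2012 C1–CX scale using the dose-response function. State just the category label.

carbon steel: f(T) = +0.150·(T−10) [T≤10 °C] = -2.5050
  SO₂ term: 1.77·101.1^0.52·exp(0.02·54-2.5050) = 4.694
  Sd branch = 0.102·Sd^0.62·e^(0.033·RH+0.04·T) = 17.97 μm/a
  sum: 4.694 + 17.97 → r_corr = 22.66 μm/a
ISO 9223 Table 2 (carbon steel): 1.3 < 22.7 ≤ 25 μm/a ⇒ C2

C2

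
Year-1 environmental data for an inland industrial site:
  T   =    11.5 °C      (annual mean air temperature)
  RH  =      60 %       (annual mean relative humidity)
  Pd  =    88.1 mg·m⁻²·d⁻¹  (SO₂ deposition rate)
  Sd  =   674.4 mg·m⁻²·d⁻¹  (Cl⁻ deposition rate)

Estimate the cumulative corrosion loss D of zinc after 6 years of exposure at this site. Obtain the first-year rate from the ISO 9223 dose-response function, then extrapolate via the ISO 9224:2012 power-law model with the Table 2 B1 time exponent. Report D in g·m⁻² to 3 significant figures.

zinc: f(T) = -0.071·(T−10) [T>10 °C] = -0.1065
  SO₂ term: 0.0129·88.1^0.44·exp(0.046·60-0.1065) = 1.315
  Sd branch = 0.0175·Sd^0.57·e^(0.008·RH+0.085·T) = 3.08 μm/a
  sum: 1.315 + 3.08 → r_corr = 4.394 μm/a
Long-term exponent b (ISO 9224 Table 2, B1) = 0.813
  D(6) = 4.394 × 6^0.813 = 4.394 × 4.292 = 18.86 μm
  Mass loss = 18.86 μm × 7.14 g/cm³ = 134.7 g·m⁻²

D(6) = 135 g·m⁻²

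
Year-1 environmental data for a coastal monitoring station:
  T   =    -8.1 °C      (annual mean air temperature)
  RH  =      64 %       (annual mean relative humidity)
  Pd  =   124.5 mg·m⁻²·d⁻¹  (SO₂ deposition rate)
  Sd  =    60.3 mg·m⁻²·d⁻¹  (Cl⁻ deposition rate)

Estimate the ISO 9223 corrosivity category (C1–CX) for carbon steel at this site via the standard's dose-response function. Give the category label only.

carbon steel: f(T) = +0.150·(T−10) [T≤10 °C] = -2.7150
  sulphur-dioxide contribution → 5.179 μm/a
  chloride contribution → 7.743 μm/a
  total first-year rate 12.92 μm/a
12.9 μm/a falls in (1.3, 25] for carbon steel → category C2

C2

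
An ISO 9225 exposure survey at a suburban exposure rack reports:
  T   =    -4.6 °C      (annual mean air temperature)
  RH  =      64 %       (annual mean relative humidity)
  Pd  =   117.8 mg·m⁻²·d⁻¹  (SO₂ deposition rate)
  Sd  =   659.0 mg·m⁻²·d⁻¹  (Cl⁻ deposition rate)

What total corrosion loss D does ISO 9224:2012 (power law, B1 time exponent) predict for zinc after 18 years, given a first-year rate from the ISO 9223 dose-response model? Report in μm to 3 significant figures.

zinc: f(T) = +0.038·(T−10) [T≤10 °C] = -0.5548
  Pd branch = 0.0129·Pd^0.44·e^(0.046·RH+f) = 1.147 μm/a
  Cl⁻ term: 0.0175·659.0^0.57·exp(0.008·64+0.085·-4.6) = 0.7986
  r_corr = 1.147 + 0.7986 = 1.946 μm/a
ISO 9224: D(t) = r_corr · t^b with b = 0.813 (zinc, B1)
  D(18) = 1.946 × 18^0.813 = 1.946 × 10.48 = 20.4 μm

D(18) = 20.4 μm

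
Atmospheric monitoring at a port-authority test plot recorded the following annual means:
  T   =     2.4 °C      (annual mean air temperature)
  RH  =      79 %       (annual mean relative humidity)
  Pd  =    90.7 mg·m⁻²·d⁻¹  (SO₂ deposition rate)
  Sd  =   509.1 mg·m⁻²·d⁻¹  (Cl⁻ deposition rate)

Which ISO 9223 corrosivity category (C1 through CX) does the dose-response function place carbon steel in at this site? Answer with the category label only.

carbon steel: T≤10 °C ⇒ hinge +0.150·(2.4−10) = -1.1400
  SO₂ term: 1.77·90.7^0.52·exp(0.02·79-1.1400) = 28.64
  Cl⁻ term: 0.102·509.1^0.62·exp(0.033·79+0.04·2.4) = 72.56
  r_corr = 28.64 + 72.56 = 101.2 μm/a
Category bounds: 80…200 μm/a bracket r_corr ⇒ C5

C5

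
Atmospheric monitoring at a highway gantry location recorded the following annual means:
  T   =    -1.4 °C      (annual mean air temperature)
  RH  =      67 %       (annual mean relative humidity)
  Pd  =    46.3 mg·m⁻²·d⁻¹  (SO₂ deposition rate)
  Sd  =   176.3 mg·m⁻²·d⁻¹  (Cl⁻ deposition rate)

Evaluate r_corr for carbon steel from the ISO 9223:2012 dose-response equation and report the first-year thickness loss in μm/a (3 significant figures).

r_corr = 30.7 μm/a

carbon steel: T≤10 °C ⇒ hinge +0.150·(-1.4−10) = -1.7100
  SO₂ term: 1.77·46.3^0.52·exp(0.02·67-1.7100) = 8.982
  Cl⁻ term: 0.102·176.3^0.62·exp(0.033·67+0.04·-1.4) = 21.74
  sum: 8.982 + 21.74 → r_corr = 30.72 μm/a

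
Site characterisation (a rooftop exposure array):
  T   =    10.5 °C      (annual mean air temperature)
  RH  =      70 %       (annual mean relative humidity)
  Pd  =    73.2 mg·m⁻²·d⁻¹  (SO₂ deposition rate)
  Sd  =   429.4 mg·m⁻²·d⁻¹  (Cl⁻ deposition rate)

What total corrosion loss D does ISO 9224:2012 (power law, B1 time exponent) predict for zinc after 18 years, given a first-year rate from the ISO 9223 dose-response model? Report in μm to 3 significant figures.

D(18) = 46.4 μm

zinc: T>10 °C ⇒ hinge -0.071·(10.5−10) = -0.0355
  SO₂ term: 0.0129·73.2^0.44·exp(0.046·70-0.0355) = 2.061
  Sd branch = 0.0175·Sd^0.57·e^(0.008·RH+0.085·T) = 2.369 μm/a
  sum: 2.061 + 2.369 → r_corr = 4.43 μm/a
Long-term exponent b (ISO 9224 Table 2, B1) = 0.813
  D(18) = 4.43 × 18^0.813 = 4.43 × 10.48 = 46.44 μm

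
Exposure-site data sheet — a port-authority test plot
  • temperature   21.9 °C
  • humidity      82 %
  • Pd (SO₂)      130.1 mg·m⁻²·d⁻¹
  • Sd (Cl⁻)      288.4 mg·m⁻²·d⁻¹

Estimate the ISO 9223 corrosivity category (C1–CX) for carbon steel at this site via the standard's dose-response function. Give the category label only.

carbon steel: f(T) = -0.054·(T−10) [T>10 °C] = -0.6426
  Pd branch = 1.77·Pd^0.52·e^(0.02·RH+f) = 60.33 μm/a
  Cl⁻ term: 0.102·288.4^0.62·exp(0.033·82+0.04·21.9) = 122.9
  r_corr = 60.33 + 122.9 = 183.2 μm/a
Category bounds: 80…200 μm/a bracket r_corr ⇒ C5

C5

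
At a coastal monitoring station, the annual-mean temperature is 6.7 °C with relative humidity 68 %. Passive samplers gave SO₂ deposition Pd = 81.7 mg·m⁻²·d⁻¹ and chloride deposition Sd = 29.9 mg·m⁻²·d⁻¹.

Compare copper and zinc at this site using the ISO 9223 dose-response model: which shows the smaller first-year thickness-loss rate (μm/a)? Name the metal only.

copper

copper: temperature factor f = +0.126·(-3.3) = -0.4158
  sulphur-dioxide contribution → 0.6071 μm/a
  chloride contribution → 0.412 μm/a
  ⇒ r_corr(copper) = 1.019 μm/a
zinc: temperature factor f = +0.038·(-3.3) = -0.1254
  sulphur-dioxide contribution → 1.803 μm/a
  chloride contribution → 0.3696 μm/a
  total first-year rate 2.173 μm/a
Ordering by μm/a: zinc (2.17) > copper (1.02)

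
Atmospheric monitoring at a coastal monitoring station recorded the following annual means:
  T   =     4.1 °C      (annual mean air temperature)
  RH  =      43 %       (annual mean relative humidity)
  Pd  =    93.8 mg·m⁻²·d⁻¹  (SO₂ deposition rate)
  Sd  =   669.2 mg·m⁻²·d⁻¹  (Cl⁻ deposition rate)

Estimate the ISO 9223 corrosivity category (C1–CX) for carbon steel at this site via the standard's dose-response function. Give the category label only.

carbon steel: f(T) = +0.150·(T−10) [T≤10 °C] = -0.8850
  Pd branch = 1.77·Pd^0.52·e^(0.02·RH+f) = 18.31 μm/a
  Cl⁻ term: 0.102·669.2^0.62·exp(0.033·43+0.04·4.1) = 28.05
  sum: 18.31 + 28.05 → r_corr = 46.36 μm/a
46.4 μm/a falls in (25, 50] for carbon steel → category C3

C3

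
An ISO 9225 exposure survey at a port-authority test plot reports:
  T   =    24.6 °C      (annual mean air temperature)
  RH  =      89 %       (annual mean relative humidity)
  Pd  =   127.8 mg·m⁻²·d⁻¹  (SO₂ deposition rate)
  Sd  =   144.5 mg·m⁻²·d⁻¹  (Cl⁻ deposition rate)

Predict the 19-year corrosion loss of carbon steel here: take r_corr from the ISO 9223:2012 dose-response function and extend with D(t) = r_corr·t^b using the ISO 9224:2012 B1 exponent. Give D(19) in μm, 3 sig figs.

carbon steel: temperature factor f = -0.054·(14.6) = -0.7884
  SO₂ term: 1.77·127.8^0.52·exp(0.02·89-0.7884) = 59.43
  Cl⁻ term: 0.102·144.5^0.62·exp(0.033·89+0.04·24.6) = 112.4
  r_corr = 59.43 + 112.4 = 171.8 μm/a
Power-law: D(19) = r_corr · 19^0.523
  D(19) = 171.8 × 19^0.523 = 171.8 × 4.664 = 801.3 μm

D(19) = 801 μm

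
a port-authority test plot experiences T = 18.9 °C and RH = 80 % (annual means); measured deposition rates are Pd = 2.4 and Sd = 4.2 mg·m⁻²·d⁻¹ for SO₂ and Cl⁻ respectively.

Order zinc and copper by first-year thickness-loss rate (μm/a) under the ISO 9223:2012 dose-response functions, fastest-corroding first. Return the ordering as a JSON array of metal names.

zinc: T>10 °C ⇒ hinge -0.071·(18.9−10) = -0.6319
  sulphur-dioxide contribution → 0.3996 μm/a
  chloride contribution → 0.3749 μm/a
  total first-year rate 0.7745 μm/a
copper: temperature factor f = -0.080·(8.9) = -0.7120
  sulphur-dioxide contribution → 0.3663 μm/a
  chloride contribution → 0.6792 μm/a
  total first-year rate 1.045 μm/a
Ordering by μm/a: copper (1.05) > zinc (0.775)

["copper", "zinc"]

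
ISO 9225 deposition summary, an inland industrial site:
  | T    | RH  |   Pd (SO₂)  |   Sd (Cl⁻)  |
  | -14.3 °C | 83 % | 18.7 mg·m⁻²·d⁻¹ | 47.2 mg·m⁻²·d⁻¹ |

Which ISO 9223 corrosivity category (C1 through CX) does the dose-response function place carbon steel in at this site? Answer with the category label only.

carbon steel: f(T) = +0.150·(T−10) [T≤10 °C] = -3.6450
  sulphur-dioxide contribution → 1.115 μm/a
  chloride contribution → 9.718 μm/a
  ⇒ r_corr(carbon steel) = 10.83 μm/a
10.8 μm/a falls in (1.3, 25] for carbon steel → category C2

C2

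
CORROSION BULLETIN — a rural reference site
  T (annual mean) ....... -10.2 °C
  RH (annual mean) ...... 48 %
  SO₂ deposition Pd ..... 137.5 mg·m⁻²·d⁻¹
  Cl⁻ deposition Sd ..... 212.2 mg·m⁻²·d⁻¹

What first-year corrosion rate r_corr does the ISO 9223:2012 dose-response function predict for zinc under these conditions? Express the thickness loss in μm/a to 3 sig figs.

zinc: temperature factor f = +0.038·(-20.2) = -0.7676
  Pd branch = 0.0129·Pd^0.44·e^(0.046·RH+f) = 0.4753 μm/a
  Sd branch = 0.0175·Sd^0.57·e^(0.008·RH+0.085·T) = 0.2288 μm/a
  sum: 0.4753 + 0.2288 → r_corr = 0.7042 μm/a

r_corr = 0.704 μm/a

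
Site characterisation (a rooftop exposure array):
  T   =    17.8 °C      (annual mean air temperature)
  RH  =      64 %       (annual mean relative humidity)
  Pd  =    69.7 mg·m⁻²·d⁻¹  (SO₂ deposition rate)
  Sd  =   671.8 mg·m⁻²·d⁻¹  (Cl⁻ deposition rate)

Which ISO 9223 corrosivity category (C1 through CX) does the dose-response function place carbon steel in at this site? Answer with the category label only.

C5

carbon steel: T>10 °C ⇒ hinge -0.054·(17.8−10) = -0.4212
  Pd branch = 1.77·Pd^0.52·e^(0.02·RH+f) = 37.97 μm/a
  Sd branch = 0.102·Sd^0.62·e^(0.033·RH+0.04·T) = 97.26 μm/a
  sum: 37.97 + 97.26 → r_corr = 135.2 μm/a
ISO 9223 Table 2 (carbon steel): 80 < 135 ≤ 200 μm/a ⇒ C5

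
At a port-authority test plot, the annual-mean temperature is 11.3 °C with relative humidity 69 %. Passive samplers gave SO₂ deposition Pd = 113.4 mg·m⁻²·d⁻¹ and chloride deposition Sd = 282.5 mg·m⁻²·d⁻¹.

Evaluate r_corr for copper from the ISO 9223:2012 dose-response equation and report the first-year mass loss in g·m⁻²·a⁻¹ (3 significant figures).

copper: f(T) = -0.080·(T−10) [T>10 °C] = -0.1040
  Pd branch = 0.0053·Pd^0.26·e^(0.059·RH+f) = 0.9579 μm/a
  Sd branch = 0.01025·Sd^0.27·e^(0.036·RH+0.049·T) = 0.9812 μm/a
  sum: 0.9579 + 0.9812 → r_corr = 1.939 μm/a
Convert to mass loss: 1.939 μm/a × 8.96 g/cm³ = 17.37 g·m⁻²·a⁻¹

r_corr = 17.4 g·m⁻²·a⁻¹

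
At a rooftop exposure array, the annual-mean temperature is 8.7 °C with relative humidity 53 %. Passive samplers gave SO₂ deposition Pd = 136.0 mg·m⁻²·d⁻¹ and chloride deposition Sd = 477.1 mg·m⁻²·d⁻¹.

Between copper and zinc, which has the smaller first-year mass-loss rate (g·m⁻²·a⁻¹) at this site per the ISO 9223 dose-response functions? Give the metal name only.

copper

copper: T≤10 °C ⇒ hinge +0.126·(8.7−10) = -0.1638
  Pd branch = 0.0053·Pd^0.26·e^(0.059·RH+f) = 0.368 μm/a
  Cl⁻ term: 0.01025·477.1^0.27·exp(0.036·53+0.049·8.7) = 0.5594
  sum: 0.368 + 0.5594 → r_corr = 0.9274 μm/a
  mass loss = 0.9274 μm/a × 8.96 g/cm³ = 8.31 g·m⁻²·a⁻¹
zinc: f(T) = +0.038·(T−10) [T≤10 °C] = -0.0494
  Pd branch = 0.0129·Pd^0.44·e^(0.046·RH+f) = 1.221 μm/a
  Sd branch = 0.0175·Sd^0.57·e^(0.008·RH+0.085·T) = 1.884 μm/a
  sum: 1.221 + 1.884 → r_corr = 3.105 μm/a
  mass loss = 3.105 μm/a × 7.14 g/cm³ = 22.17 g·m⁻²·a⁻¹
Ordering by g·m⁻²·a⁻¹: zinc (22.2) > copper (8.31)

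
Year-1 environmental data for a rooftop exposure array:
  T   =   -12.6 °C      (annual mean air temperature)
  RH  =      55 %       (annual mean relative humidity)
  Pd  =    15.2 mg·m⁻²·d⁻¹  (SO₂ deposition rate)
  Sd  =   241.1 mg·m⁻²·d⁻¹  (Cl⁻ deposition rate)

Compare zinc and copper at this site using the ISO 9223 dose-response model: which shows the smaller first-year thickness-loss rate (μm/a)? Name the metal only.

zinc: temperature factor f = +0.038·(-22.6) = -0.8588
  sulphur-dioxide contribution → 0.2272 μm/a
  chloride contribution → 0.2123 μm/a
  total first-year rate 0.4394 μm/a
copper: T≤10 °C ⇒ hinge +0.126·(-12.6−10) = -2.8476
  sulphur-dioxide contribution → 0.016 μm/a
  chloride contribution → 0.1761 μm/a
  ⇒ r_corr(copper) = 0.1921 μm/a
Ordering by μm/a: zinc (0.439) > copper (0.192)

copper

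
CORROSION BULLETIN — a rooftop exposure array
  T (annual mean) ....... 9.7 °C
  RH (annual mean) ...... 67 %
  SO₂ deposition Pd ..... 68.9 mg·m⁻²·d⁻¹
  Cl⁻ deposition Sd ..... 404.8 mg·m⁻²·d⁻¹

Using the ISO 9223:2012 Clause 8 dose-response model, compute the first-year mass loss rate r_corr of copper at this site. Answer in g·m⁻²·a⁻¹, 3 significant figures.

r_corr = 15.5 g·m⁻²·a⁻¹

copper: T≤10 °C ⇒ hinge +0.126·(9.7−10) = -0.0378
  SO₂ term: 0.0053·68.9^0.26·exp(0.059·67-0.0378) = 0.799
  Cl⁻ term: 0.01025·404.8^0.27·exp(0.036·67+0.049·9.7) = 0.9303
  sum: 0.799 + 0.9303 → r_corr = 1.729 μm/a
Convert to mass loss: 1.729 μm/a × 8.96 g/cm³ = 15.49 g·m⁻²·a⁻¹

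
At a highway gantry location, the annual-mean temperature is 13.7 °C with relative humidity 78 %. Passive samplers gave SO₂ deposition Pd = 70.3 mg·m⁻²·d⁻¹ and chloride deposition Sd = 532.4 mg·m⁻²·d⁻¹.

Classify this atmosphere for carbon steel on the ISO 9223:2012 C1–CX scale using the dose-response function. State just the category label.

C5

carbon steel: temperature factor f = -0.054·(3.7) = -0.1998
  Pd branch = 1.77·Pd^0.52·e^(0.02·RH+f) = 62.97 μm/a
  Cl⁻ term: 0.102·532.4^0.62·exp(0.033·78+0.04·13.7) = 113.4
  sum: 62.97 + 113.4 → r_corr = 176.4 μm/a
176 μm/a falls in (80, 200] for carbon steel → category C5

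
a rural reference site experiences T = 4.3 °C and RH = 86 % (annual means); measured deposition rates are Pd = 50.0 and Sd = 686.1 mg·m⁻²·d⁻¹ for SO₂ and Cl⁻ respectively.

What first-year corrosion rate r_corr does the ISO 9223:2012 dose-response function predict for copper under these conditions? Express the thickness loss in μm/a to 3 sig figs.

copper: f(T) = +0.126·(T−10) [T≤10 °C] = -0.7182
  sulphur-dioxide contribution → 1.142 μm/a
  chloride contribution → 1.632 μm/a
  total first-year rate 2.774 μm/a

r_corr = 2.77 μm/a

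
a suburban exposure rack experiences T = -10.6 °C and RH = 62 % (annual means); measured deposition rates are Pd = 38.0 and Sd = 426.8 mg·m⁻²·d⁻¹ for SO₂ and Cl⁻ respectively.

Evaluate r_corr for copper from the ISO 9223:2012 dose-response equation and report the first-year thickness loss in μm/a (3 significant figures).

copper: f(T) = +0.126·(T−10) [T≤10 °C] = -2.5956
  SO₂ term: 0.0053·38.0^0.26·exp(0.059·62-2.5956) = 0.03948
  Sd branch = 0.01025·Sd^0.27·e^(0.036·RH+0.049·T) = 0.2915 μm/a
  sum: 0.03948 + 0.2915 → r_corr = 0.331 μm/a

r_corr = 0.331 μm/a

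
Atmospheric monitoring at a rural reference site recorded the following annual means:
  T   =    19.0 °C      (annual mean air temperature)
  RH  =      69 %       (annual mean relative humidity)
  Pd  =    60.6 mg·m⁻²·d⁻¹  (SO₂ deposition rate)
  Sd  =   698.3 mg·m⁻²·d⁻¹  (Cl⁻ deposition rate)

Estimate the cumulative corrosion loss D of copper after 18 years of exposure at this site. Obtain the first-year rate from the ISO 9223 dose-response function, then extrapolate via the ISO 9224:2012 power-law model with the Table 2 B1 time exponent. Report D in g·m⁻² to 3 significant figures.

copper: f(T) = -0.080·(T−10) [T>10 °C] = -0.7200
  sulphur-dioxide contribution → 0.4396 μm/a
  chloride contribution → 1.827 μm/a
  total first-year rate 2.267 μm/a
Power-law: D(18) = r_corr · 18^0.667
  D(18) = 2.267 × 18^0.667 = 2.267 × 6.875 = 15.58 μm
  Mass loss = 15.58 μm × 8.96 g/cm³ = 139.6 g·m⁻²

D(18) = 140 g·m⁻²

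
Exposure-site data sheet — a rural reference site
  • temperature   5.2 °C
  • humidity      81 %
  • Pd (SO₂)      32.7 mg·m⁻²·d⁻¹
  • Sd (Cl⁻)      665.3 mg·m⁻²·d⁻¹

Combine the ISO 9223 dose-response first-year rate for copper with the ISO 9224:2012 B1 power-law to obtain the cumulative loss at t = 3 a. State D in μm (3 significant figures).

D(3) = 4.71 μm

copper: f(T) = +0.126·(T−10) [T≤10 °C] = -0.6048
  sulphur-dioxide contribution → 0.8529 μm/a
  chloride contribution → 1.413 μm/a
  total first-year rate 2.265 μm/a
Long-term exponent b (ISO 9224 Table 2, B1) = 0.667
  D(3) = 2.265 × 3^0.667 = 2.265 × 2.081 = 4.714 μm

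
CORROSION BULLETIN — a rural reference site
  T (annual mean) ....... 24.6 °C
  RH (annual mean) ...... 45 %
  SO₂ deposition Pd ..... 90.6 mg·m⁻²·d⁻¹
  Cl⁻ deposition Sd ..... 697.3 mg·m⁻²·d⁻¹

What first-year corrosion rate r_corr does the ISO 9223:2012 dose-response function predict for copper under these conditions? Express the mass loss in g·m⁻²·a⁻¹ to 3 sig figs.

r_corr = 9.75 g·m⁻²·a⁻¹

copper: T>10 °C ⇒ hinge -0.080·(24.6−10) = -1.1680
  sulphur-dioxide contribution → 0.07567 μm/a
  chloride contribution → 1.013 μm/a
  ⇒ r_corr(copper) = 1.088 μm/a
Convert to mass loss: 1.088 μm/a × 8.96 g/cm³ = 9.752 g·m⁻²·a⁻¹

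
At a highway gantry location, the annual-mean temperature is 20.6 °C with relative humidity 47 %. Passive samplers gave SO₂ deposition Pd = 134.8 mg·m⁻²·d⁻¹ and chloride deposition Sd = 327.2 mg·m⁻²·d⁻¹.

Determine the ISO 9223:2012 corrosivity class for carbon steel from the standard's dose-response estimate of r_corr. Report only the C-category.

C4

carbon steel: T>10 °C ⇒ hinge -0.054·(20.6−10) = -0.5724
  sulphur-dioxide contribution → 32.74 μm/a
  chloride contribution → 39.74 μm/a
  total first-year rate 72.48 μm/a
Category bounds: 50…80 μm/a bracket r_corr ⇒ C4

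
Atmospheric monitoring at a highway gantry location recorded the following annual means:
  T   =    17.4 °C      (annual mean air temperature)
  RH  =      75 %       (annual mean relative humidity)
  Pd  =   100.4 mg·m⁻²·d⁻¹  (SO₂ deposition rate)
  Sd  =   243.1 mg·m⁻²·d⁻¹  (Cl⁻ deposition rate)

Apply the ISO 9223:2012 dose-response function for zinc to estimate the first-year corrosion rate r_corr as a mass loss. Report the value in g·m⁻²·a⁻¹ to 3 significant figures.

r_corr = 35.9 g·m⁻²·a⁻¹

zinc: T>10 °C ⇒ hinge -0.071·(17.4−10) = -0.5254
  sulphur-dioxide contribution → 1.826 μm/a
  chloride contribution → 3.205 μm/a
  ⇒ r_corr(zinc) = 5.031 μm/a
Convert to mass loss: 5.031 μm/a × 7.14 g/cm³ = 35.92 g·m⁻²·a⁻¹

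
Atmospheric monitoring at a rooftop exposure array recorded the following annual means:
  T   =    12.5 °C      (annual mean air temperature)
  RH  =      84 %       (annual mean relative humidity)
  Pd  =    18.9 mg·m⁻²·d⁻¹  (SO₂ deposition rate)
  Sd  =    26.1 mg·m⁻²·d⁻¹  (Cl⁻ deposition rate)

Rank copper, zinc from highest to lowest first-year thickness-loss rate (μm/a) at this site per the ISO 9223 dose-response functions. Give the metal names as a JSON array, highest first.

copper: T>10 °C ⇒ hinge -0.080·(12.5−10) = -0.2000
  sulphur-dioxide contribution → 1.323 μm/a
  chloride contribution → 0.9387 μm/a
  total first-year rate 2.262 μm/a
zinc: temperature factor f = -0.071·(2.5) = -0.1775
  sulphur-dioxide contribution → 1.876 μm/a
  chloride contribution → 0.6365 μm/a
  ⇒ r_corr(zinc) = 2.513 μm/a
Ordering by μm/a: zinc (2.51) > copper (2.26)

["zinc", "copper"]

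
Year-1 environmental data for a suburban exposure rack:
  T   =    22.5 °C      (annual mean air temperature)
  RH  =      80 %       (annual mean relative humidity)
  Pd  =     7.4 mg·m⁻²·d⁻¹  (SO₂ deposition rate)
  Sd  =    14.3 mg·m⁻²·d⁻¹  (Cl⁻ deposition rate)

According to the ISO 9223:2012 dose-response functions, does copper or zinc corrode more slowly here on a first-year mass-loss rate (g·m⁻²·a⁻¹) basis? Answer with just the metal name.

zinc

copper: T>10 °C ⇒ hinge -0.080·(22.5−10) = -1.0000
  Pd branch = 0.0053·Pd^0.26·e^(0.059·RH+f) = 0.368 μm/a
  Cl⁻ term: 0.01025·14.3^0.27·exp(0.036·80+0.049·22.5) = 1.128
  r_corr = 0.368 + 1.128 = 1.496 μm/a
  mass loss = 1.496 μm/a × 8.96 g/cm³ = 13.4 g·m⁻²·a⁻¹
zinc: T>10 °C ⇒ hinge -0.071·(22.5−10) = -0.8875
  Pd branch = 0.0129·Pd^0.44·e^(0.046·RH+f) = 0.5079 μm/a
  Sd branch = 0.0175·Sd^0.57·e^(0.008·RH+0.085·T) = 1.024 μm/a
  r_corr = 0.5079 + 1.024 = 1.532 μm/a
  mass loss = 1.532 μm/a × 7.14 g/cm³ = 10.94 g·m⁻²·a⁻¹
Ordering by g·m⁻²·a⁻¹: copper (13.4) > zinc (10.9)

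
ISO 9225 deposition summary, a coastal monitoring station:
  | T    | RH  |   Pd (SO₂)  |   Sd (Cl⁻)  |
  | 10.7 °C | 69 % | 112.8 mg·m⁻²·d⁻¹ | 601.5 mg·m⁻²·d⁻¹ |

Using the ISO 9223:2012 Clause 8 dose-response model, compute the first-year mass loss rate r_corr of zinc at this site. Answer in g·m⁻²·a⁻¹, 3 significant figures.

r_corr = 37.4 g·m⁻²·a⁻¹

zinc: T>10 °C ⇒ hinge -0.071·(10.7−10) = -0.0497
  SO₂ term: 0.0129·112.8^0.44·exp(0.046·69-0.0497) = 2.347
  Cl⁻ term: 0.0175·601.5^0.57·exp(0.008·69+0.085·10.7) = 2.897
  sum: 2.347 + 2.897 → r_corr = 5.244 μm/a
Convert to mass loss: 5.244 μm/a × 7.14 g/cm³ = 37.44 g·m⁻²·a⁻¹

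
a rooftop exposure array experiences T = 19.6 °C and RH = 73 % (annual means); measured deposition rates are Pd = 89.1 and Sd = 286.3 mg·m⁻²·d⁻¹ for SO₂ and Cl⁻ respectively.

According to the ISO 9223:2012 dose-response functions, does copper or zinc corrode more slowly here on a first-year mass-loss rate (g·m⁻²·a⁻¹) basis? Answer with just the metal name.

copper: f(T) = -0.080·(T−10) [T>10 °C] = -0.7680
  sulphur-dioxide contribution → 0.5864 μm/a
  chloride contribution → 1.708 μm/a
  total first-year rate 2.294 μm/a
  mass loss = 2.294 μm/a × 8.96 g/cm³ = 20.56 g·m⁻²·a⁻¹
zinc: f(T) = -0.071·(T−10) [T>10 °C] = -0.6816
  sulphur-dioxide contribution → 1.352 μm/a
  chloride contribution → 4.174 μm/a
  total first-year rate 5.526 μm/a
  mass loss = 5.526 μm/a × 7.14 g/cm³ = 39.46 g·m⁻²·a⁻¹
Ordering by g·m⁻²·a⁻¹: zinc (39.5) > copper (20.6)

copper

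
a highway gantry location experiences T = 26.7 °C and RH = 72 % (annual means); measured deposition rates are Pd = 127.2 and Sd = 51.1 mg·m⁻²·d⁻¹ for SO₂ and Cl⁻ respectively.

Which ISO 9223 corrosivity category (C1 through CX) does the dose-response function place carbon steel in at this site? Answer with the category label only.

carbon steel: T>10 °C ⇒ hinge -0.054·(26.7−10) = -0.9018
  Pd branch = 1.77·Pd^0.52·e^(0.02·RH+f) = 37.67 μm/a
  Cl⁻ term: 0.102·51.1^0.62·exp(0.033·72+0.04·26.7) = 36.6
  sum: 37.67 + 36.6 → r_corr = 74.28 μm/a
74.3 μm/a falls in (50, 80] for carbon steel → category C4

C4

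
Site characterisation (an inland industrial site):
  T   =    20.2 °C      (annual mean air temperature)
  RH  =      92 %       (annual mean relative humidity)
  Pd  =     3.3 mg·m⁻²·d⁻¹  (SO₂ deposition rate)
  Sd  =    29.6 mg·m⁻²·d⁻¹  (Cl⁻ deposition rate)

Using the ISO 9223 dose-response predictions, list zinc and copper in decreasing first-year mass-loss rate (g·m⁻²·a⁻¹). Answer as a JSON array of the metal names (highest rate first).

zinc: temperature factor f = -0.071·(10.2) = -0.7242
  Pd branch = 0.0129·Pd^0.44·e^(0.046·RH+f) = 0.728 μm/a
  Cl⁻ term: 0.0175·29.6^0.57·exp(0.008·92+0.085·20.2) = 1.403
  sum: 0.728 + 1.403 → r_corr = 2.131 μm/a
  mass loss = 2.131 μm/a × 7.14 g/cm³ = 15.21 g·m⁻²·a⁻¹
copper: T>10 °C ⇒ hinge -0.080·(20.2−10) = -0.8160
  SO₂ term: 0.0053·3.3^0.26·exp(0.059·92-0.8160) = 0.7279
  Cl⁻ term: 0.01025·29.6^0.27·exp(0.036·92+0.049·20.2) = 1.889
  sum: 0.7279 + 1.889 → r_corr = 2.617 μm/a
  mass loss = 2.617 μm/a × 8.96 g/cm³ = 23.45 g·m⁻²·a⁻¹
Ordering by g·m⁻²·a⁻¹: copper (23.4) > zinc (15.2)

["copper", "zinc"]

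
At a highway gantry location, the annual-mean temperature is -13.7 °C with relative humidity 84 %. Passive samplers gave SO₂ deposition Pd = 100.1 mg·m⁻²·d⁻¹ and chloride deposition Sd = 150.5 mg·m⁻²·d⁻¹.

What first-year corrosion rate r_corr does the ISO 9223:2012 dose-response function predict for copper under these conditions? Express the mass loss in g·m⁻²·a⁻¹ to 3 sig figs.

copper: f(T) = +0.126·(T−10) [T≤10 °C] = -2.9862
  sulphur-dioxide contribution → 0.1259 μm/a
  chloride contribution → 0.4173 μm/a
  ⇒ r_corr(copper) = 0.5431 μm/a
Convert to mass loss: 0.5431 μm/a × 8.96 g/cm³ = 4.866 g·m⁻²·a⁻¹

r_corr = 4.87 g·m⁻²·a⁻¹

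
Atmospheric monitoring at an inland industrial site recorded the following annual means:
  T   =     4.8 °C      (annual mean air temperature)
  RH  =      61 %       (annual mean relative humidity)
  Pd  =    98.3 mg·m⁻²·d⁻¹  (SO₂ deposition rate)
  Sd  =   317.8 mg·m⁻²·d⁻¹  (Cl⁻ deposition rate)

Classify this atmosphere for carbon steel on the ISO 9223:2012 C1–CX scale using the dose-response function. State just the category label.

carbon steel: T≤10 °C ⇒ hinge +0.150·(4.8−10) = -0.7800
  SO₂ term: 1.77·98.3^0.52·exp(0.02·61-0.7800) = 29.87
  Cl⁻ term: 0.102·317.8^0.62·exp(0.033·61+0.04·4.8) = 32.93
  r_corr = 29.87 + 32.93 = 62.79 μm/a
Category bounds: 50…80 μm/a bracket r_corr ⇒ C4

C4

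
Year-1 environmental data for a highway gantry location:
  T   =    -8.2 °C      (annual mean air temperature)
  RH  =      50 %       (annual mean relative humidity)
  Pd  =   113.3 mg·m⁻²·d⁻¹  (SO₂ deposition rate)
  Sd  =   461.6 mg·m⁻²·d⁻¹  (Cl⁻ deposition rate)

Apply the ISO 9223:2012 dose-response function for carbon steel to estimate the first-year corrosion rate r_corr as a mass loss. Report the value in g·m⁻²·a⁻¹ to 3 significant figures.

r_corr = 164 g·m⁻²·a⁻¹

carbon steel: f(T) = +0.150·(T−10) [T≤10 °C] = -2.7300
  SO₂ term: 1.77·113.3^0.52·exp(0.02·50-2.7300) = 3.671
  Sd branch = 0.102·Sd^0.62·e^(0.033·RH+0.04·T) = 17.16 μm/a
  r_corr = 3.671 + 17.16 = 20.83 μm/a
Convert to mass loss: 20.83 μm/a × 7.85 g/cm³ = 163.5 g·m⁻²·a⁻¹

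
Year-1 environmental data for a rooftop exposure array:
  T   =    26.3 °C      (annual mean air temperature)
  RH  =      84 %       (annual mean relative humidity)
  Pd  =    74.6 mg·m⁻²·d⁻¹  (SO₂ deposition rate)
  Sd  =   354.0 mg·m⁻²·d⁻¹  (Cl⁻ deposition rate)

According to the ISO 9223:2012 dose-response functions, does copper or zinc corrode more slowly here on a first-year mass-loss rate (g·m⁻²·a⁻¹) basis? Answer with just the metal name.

copper

copper: T>10 °C ⇒ hinge -0.080·(26.3−10) = -1.3040
  sulphur-dioxide contribution → 0.6269 μm/a
  chloride contribution → 3.732 μm/a
  total first-year rate 4.359 μm/a
  mass loss = 4.359 μm/a × 8.96 g/cm³ = 39.06 g·m⁻²·a⁻¹
zinc: temperature factor f = -0.071·(16.3) = -1.1573
  sulphur-dioxide contribution → 1.289 μm/a
  chloride contribution → 9.092 μm/a
  total first-year rate 10.38 μm/a
  mass loss = 10.38 μm/a × 7.14 g/cm³ = 74.12 g·m⁻²·a⁻¹
Ordering by g·m⁻²·a⁻¹: zinc (74.1) > copper (39.1)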